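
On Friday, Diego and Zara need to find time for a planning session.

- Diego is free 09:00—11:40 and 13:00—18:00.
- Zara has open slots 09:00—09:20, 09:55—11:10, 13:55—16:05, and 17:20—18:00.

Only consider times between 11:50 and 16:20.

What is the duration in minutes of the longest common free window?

130 minutes

Diego ∩ Zara: 09:00–09:20, 09:55–11:10, 13:55–16:05, 17:20–18:00.
Restricted to 11:50–16:20: 13:55–16:05.
Single common window of 130 minutes.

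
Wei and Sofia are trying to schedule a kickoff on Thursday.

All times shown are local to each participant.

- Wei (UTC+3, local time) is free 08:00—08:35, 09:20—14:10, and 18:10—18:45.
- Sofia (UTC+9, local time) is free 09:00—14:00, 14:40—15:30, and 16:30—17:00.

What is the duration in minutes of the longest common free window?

30 minutes

Wei → UTC: 05:00–05:35, 06:20–11:10, 15:10–15:45.
Sofia → UTC: 00:00–05:00, 05:40–06:30, 07:30–08:00.
Wei ∩ Sofia: 06:20–06:30, 07:30–08:00.
Common window lengths: 10, 30 min; longest is 30.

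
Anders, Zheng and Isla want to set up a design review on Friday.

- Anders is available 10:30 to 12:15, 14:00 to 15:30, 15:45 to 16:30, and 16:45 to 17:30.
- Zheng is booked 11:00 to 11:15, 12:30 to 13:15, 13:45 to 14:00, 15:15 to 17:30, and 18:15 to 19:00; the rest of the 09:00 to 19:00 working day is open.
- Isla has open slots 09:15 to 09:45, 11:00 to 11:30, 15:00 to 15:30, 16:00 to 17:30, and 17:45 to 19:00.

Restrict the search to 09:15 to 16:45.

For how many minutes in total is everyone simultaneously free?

30 minutes

Zheng free within 09:00–19:00: 09:00–11:00, 11:15–12:30, 13:15–13:45, 14:00–15:15, 17:30–18:15.
Anders ∩ Zheng: 10:30–11:00, 11:15–12:15, 14:00–15:15.
Anders ∩ Zheng ∩ Isla: 11:15–11:30, 15:00–15:15.
Restricted to 09:15–16:45: 11:15–11:30, 15:00–15:15.
Total common minutes: 15 + 15 = 30.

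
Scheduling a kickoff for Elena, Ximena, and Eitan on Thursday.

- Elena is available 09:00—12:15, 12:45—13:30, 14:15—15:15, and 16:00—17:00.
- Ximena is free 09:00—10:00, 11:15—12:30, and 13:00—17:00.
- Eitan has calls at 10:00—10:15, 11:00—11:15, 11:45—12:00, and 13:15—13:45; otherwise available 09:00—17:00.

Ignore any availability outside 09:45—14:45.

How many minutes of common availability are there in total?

Eitan free within 09:00–17:00: 09:00–10:00, 10:15–11:00, 11:15–11:45, 12:00–13:15, 13:45–17:00.
Elena ∩ Ximena: 09:00–10:00, 11:15–12:15, 13:00–13:30, 14:15–15:15, 16:00–17:00.
Elena ∩ Ximena ∩ Eitan: 09:00–10:00, 11:15–11:45, 12:00–12:15, 13:00–13:15, 14:15–15:15, 16:00–17:00.
Restricted to 09:45–14:45: 09:45–10:00, 11:15–11:45, 12:00–12:15, 13:00–13:15, 14:15–14:45.
Total common minutes: 15 + 30 + 15 + 15 + 30 = 105.

105 minutes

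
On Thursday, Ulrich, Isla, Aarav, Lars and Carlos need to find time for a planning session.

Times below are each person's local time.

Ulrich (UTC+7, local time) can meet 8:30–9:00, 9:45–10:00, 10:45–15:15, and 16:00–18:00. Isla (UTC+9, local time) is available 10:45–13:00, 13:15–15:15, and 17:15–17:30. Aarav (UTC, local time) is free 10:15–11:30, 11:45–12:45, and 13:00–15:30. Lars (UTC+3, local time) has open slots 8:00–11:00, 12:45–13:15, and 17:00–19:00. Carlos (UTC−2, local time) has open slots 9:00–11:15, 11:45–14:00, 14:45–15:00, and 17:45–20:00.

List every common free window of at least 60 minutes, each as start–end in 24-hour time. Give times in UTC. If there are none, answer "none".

Ulrich → UTC: 01:30–02:00, 02:45–03:00, 03:45–08:15, 09:00–11:00.
Isla → UTC: 01:45–04:00, 04:15–06:15, 08:15–08:30.
Aarav → UTC: 10:15–11:30, 11:45–12:45, 13:00–15:30.
Lars → UTC: 05:00–08:00, 09:45–10:15, 14:00–16:00.
Carlos → UTC: 11:00–13:15, 13:45–16:00, 16:45–17:00, 19:45–22:00.
Ulrich ∩ Isla: 01:45–02:00, 02:45–03:00, 03:45–04:00, 04:15–06:15.
Ulrich ∩ Isla ∩ Aarav: (none).
Ulrich ∩ Isla ∩ Aarav ∩ Lars: (none).
Ulrich ∩ Isla ∩ Aarav ∩ Lars ∩ Carlos: (none).
Windows ≥ 60 min: (none).

none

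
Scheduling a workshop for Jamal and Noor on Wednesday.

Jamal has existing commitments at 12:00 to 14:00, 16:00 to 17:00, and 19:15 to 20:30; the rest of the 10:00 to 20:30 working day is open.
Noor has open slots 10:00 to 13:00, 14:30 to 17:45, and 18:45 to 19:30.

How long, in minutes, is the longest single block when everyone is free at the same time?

Jamal free within 10:00–20:30: 10:00–12:00, 14:00–16:00, 17:00–19:15.
Jamal ∩ Noor: 10:00–12:00, 14:30–16:00, 17:00–17:45, 18:45–19:15.
Common window lengths: 120, 90, 45, 30 min; longest is 120.

120 minutes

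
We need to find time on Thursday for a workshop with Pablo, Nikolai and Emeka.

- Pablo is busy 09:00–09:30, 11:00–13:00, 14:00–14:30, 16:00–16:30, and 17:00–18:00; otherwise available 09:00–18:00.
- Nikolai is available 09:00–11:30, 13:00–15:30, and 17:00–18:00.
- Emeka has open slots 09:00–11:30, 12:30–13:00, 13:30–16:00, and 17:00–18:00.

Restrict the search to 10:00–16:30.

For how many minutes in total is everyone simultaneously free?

150 minutes

Pablo free within 09:00–18:00: 09:30–11:00, 13:00–14:00, 14:30–16:00, 16:30–17:00.
Pablo ∩ Nikolai: 09:30–11:00, 13:00–14:00, 14:30–15:30.
Pablo ∩ Nikolai ∩ Emeka: 09:30–11:00, 13:30–14:00, 14:30–15:30.
Restricted to 10:00–16:30: 10:00–11:00, 13:30–14:00, 14:30–15:30.
Total common minutes: 60 + 30 + 60 = 150.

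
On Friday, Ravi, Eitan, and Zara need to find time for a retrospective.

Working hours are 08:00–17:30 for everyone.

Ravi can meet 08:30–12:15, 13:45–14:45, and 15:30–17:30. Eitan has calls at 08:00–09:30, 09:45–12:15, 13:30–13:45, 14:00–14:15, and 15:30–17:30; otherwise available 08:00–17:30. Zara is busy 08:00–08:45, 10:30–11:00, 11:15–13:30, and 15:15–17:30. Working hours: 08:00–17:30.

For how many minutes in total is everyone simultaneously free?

Eitan free within 08:00–17:30: 09:30–09:45, 12:15–13:30, 13:45–14:00, 14:15–15:30.
Zara free within 08:00–17:30: 08:45–10:30, 11:00–11:15, 13:30–15:15.
Ravi ∩ Eitan: 09:30–09:45, 13:45–14:00, 14:15–14:45.
Ravi ∩ Eitan ∩ Zara: 09:30–09:45, 13:45–14:00, 14:15–14:45.
Total common minutes: 15 + 15 + 30 = 60.

60 minutes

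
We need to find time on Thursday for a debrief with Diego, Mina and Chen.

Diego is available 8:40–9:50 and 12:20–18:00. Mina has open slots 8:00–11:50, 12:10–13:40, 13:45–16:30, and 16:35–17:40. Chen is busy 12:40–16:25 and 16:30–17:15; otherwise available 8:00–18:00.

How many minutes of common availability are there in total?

Chen free within 08:00–18:00: 08:00–12:40, 16:25–16:30, 17:15–18:00.
Diego ∩ Mina: 08:40–09:50, 12:20–13:40, 13:45–16:30, 16:35–17:40.
Diego ∩ Mina ∩ Chen: 08:40–09:50, 12:20–12:40, 16:25–16:30, 17:15–17:40.
Total common minutes: 70 + 20 + 5 + 25 = 120.

120 minutes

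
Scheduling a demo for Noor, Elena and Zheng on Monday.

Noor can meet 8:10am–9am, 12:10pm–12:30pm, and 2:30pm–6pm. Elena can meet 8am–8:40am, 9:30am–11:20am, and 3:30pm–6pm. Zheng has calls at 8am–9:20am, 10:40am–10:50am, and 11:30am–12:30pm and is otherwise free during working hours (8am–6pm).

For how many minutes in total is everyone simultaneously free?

150 minutes

Zheng free within 08:00–18:00: 09:20–10:40, 10:50–11:30, 12:30–18:00.
Noor ∩ Elena: 08:10–08:40, 15:30–18:00.
Noor ∩ Elena ∩ Zheng: 15:30–18:00.
Total common minutes: 150.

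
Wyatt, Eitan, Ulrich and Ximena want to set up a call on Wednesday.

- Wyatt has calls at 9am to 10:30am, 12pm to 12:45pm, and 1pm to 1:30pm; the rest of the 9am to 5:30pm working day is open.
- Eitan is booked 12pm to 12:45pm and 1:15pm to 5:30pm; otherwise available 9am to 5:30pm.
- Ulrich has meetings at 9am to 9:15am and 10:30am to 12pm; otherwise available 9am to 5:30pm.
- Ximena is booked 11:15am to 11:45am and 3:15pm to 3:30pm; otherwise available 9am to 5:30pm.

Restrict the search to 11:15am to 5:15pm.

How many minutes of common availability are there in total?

Wyatt free within 09:00–17:30: 10:30–12:00, 12:45–13:00, 13:30–17:30.
Eitan free within 09:00–17:30: 09:00–12:00, 12:45–13:15.
Ulrich free within 09:00–17:30: 09:15–10:30, 12:00–17:30.
Ximena free within 09:00–17:30: 09:00–11:15, 11:45–15:15, 15:30–17:30.
Wyatt ∩ Eitan: 10:30–12:00, 12:45–13:00.
Wyatt ∩ Eitan ∩ Ulrich: 12:45–13:00.
Wyatt ∩ Eitan ∩ Ulrich ∩ Ximena: 12:45–13:00.
Restricted to 11:15–17:15: 12:45–13:00.
Total common minutes: 15.

15 minutes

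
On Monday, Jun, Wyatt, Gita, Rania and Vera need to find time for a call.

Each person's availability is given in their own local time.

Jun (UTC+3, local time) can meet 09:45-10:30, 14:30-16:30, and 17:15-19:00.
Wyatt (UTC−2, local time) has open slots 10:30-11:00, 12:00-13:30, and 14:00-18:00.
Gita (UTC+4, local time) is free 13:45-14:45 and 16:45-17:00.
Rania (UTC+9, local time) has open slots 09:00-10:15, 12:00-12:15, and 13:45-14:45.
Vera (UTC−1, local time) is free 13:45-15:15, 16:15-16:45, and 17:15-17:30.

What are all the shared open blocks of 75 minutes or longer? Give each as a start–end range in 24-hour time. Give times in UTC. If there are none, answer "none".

none

Jun → UTC: 06:45–07:30, 11:30–13:30, 14:15–16:00.
Wyatt → UTC: 12:30–13:00, 14:00–15:30, 16:00–20:00.
Gita → UTC: 09:45–10:45, 12:45–13:00.
Rania → UTC: 00:00–01:15, 03:00–03:15, 04:45–05:45.
Vera → UTC: 14:45–16:15, 17:15–17:45, 18:15–18:30.
Jun ∩ Wyatt: 12:30–13:00, 14:15–15:30.
Jun ∩ Wyatt ∩ Gita: 12:45–13:00.
Jun ∩ Wyatt ∩ Gita ∩ Rania: (none).
Jun ∩ Wyatt ∩ Gita ∩ Rania ∩ Vera: (none).
Windows ≥ 75 min: (none).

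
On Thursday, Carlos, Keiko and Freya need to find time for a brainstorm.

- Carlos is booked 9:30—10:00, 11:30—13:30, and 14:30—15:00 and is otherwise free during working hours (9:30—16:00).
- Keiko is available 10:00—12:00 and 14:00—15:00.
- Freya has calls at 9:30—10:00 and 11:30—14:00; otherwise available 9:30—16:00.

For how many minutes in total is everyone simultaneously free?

Carlos free within 09:30–16:00: 10:00–11:30, 13:30–14:30, 15:00–16:00.
Freya free within 09:30–16:00: 10:00–11:30, 14:00–16:00.
Carlos ∩ Keiko: 10:00–11:30, 14:00–14:30.
Carlos ∩ Keiko ∩ Freya: 10:00–11:30, 14:00–14:30.
Total common minutes: 90 + 30 = 120.

120 minutes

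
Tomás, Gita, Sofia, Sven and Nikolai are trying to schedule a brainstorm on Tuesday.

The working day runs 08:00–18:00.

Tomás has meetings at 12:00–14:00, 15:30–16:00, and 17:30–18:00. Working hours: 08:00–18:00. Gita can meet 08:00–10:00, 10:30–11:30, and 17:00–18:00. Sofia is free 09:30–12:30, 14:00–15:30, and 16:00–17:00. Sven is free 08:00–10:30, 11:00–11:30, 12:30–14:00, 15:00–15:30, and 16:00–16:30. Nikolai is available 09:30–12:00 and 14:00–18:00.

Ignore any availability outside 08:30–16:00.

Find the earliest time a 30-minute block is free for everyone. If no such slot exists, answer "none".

09:30

Tomás free within 08:00–18:00: 08:00–12:00, 14:00–15:30, 16:00–17:30.
Tomás ∩ Gita: 08:00–10:00, 10:30–11:30, 17:00–17:30.
Tomás ∩ Gita ∩ Sofia: 09:30–10:00, 10:30–11:30.
Tomás ∩ Gita ∩ Sofia ∩ Sven: 09:30–10:00, 11:00–11:30.
Tomás ∩ Gita ∩ Sofia ∩ Sven ∩ Nikolai: 09:30–10:00, 11:00–11:30.
Restricted to 08:30–16:00: 09:30–10:00, 11:00–11:30.
Windows ≥ 30 min: 09:30–10:00, 11:00–11:30.
Earliest such window starts at 09:30.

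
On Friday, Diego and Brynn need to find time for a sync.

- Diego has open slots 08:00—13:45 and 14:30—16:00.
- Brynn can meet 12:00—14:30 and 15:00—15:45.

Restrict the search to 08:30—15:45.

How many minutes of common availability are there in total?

150 minutes

Diego ∩ Brynn: 12:00–13:45, 15:00–15:45.
Restricted to 08:30–15:45: 12:00–13:45, 15:00–15:45.
Total common minutes: 105 + 45 = 150.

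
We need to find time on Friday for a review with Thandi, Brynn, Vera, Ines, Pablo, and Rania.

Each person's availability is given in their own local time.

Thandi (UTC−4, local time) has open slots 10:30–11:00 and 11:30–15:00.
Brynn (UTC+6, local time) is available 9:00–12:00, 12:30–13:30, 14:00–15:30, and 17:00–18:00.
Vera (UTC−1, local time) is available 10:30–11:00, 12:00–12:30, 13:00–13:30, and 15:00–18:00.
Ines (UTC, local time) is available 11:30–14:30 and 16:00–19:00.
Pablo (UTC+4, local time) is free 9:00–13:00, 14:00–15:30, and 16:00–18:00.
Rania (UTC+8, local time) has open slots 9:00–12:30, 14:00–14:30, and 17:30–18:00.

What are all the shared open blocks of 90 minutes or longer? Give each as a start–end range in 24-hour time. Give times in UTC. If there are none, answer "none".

none

Thandi → UTC: 14:30–15:00, 15:30–19:00.
Brynn → UTC: 03:00–06:00, 06:30–07:30, 08:00–09:30, 11:00–12:00.
Vera → UTC: 11:30–12:00, 13:00–13:30, 14:00–14:30, 16:00–19:00.
Ines → UTC: 11:30–14:30, 16:00–19:00.
Pablo → UTC: 05:00–09:00, 10:00–11:30, 12:00–14:00.
Rania → UTC: 01:00–04:30, 06:00–06:30, 09:30–10:00.
Thandi ∩ Brynn: (none).
Thandi ∩ Brynn ∩ Vera: (none).
Thandi ∩ Brynn ∩ Vera ∩ Ines: (none).
Thandi ∩ Brynn ∩ Vera ∩ Ines ∩ Pablo: (none).
Thandi ∩ Brynn ∩ Vera ∩ Ines ∩ Pablo ∩ Rania: (none).
Windows ≥ 90 min: (none).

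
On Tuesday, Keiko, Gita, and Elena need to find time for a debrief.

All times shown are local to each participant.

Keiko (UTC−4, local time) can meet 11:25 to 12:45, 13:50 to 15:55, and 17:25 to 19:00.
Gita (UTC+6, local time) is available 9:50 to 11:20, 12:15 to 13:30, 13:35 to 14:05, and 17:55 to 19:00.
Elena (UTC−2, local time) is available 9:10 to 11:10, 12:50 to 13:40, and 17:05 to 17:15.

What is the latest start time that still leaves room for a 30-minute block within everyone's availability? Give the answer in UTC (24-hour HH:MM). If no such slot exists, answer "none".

none

Keiko → UTC: 15:25–16:45, 17:50–19:55, 21:25–23:00.
Gita → UTC: 03:50–05:20, 06:15–07:30, 07:35–08:05, 11:55–13:00.
Elena → UTC: 11:10–13:10, 14:50–15:40, 19:05–19:15.
Keiko ∩ Gita: (none).
Keiko ∩ Gita ∩ Elena: (none).
Windows ≥ 30 min: (none).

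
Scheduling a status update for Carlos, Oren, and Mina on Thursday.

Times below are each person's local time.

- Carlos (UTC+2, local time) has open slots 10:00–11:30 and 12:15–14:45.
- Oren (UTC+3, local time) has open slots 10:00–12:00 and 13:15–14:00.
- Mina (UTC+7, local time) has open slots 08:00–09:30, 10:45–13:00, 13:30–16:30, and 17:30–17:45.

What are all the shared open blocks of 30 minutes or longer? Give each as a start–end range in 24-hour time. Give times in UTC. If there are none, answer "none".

Carlos → UTC: 08:00–09:30, 10:15–12:45.
Oren → UTC: 07:00–09:00, 10:15–11:00.
Mina → UTC: 01:00–02:30, 03:45–06:00, 06:30–09:30, 10:30–10:45.
Carlos ∩ Oren: 08:00–09:00, 10:15–11:00.
Carlos ∩ Oren ∩ Mina: 08:00–09:00, 10:30–10:45.
Windows ≥ 30 min: 08:00–09:00.

08:00–09:00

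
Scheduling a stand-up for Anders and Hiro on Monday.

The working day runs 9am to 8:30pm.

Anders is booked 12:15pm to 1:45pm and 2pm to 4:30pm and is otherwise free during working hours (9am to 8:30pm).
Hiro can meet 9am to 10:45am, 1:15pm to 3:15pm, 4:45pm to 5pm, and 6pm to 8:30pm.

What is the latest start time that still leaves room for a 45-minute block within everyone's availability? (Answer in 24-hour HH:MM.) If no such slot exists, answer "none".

19:45

Anders free within 09:00–20:30: 09:00–12:15, 13:45–14:00, 16:30–20:30.
Anders ∩ Hiro: 09:00–10:45, 13:45–14:00, 16:45–17:00, 18:00–20:30.
Windows ≥ 45 min: 09:00–10:45, 18:00–20:30.
Latest start in the last window 18:00–20:30 is 20:30 − 45 min = 19:45.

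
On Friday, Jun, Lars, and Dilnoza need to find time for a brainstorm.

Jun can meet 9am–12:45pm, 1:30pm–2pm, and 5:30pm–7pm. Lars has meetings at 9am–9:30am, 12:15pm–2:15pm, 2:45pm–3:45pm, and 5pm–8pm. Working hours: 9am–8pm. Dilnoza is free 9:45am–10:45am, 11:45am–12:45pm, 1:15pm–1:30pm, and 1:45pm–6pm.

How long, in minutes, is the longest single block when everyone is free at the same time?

Lars free within 09:00–20:00: 09:30–12:15, 14:15–14:45, 15:45–17:00.
Jun ∩ Lars: 09:30–12:15.
Jun ∩ Lars ∩ Dilnoza: 09:45–10:45, 11:45–12:15.
Common window lengths: 60, 30 min; longest is 60.

60 minutes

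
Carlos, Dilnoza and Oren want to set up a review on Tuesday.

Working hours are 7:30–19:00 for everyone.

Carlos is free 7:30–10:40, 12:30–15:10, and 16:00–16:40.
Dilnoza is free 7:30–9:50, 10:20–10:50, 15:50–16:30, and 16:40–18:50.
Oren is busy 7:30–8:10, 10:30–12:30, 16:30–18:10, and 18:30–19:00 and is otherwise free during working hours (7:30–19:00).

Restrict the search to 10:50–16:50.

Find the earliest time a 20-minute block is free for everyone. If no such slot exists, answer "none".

16:00

Oren free within 07:30–19:00: 08:10–10:30, 12:30–16:30, 18:10–18:30.
Carlos ∩ Dilnoza: 07:30–09:50, 10:20–10:40, 16:00–16:30.
Carlos ∩ Dilnoza ∩ Oren: 08:10–09:50, 10:20–10:30, 16:00–16:30.
Restricted to 10:50–16:50: 16:00–16:30.
Windows ≥ 20 min: 16:00–16:30.
Earliest such window starts at 16:00.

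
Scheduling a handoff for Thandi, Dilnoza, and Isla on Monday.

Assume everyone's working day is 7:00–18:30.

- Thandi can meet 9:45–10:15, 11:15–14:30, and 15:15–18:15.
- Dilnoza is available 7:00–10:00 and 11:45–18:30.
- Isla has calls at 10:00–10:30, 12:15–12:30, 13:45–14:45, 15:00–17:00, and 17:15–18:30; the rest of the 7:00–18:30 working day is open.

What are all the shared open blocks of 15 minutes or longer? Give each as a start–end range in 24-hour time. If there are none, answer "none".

Isla free within 07:00–18:30: 07:00–10:00, 10:30–12:15, 12:30–13:45, 14:45–15:00, 17:00–17:15.
Thandi ∩ Dilnoza: 09:45–10:00, 11:45–14:30, 15:15–18:15.
Thandi ∩ Dilnoza ∩ Isla: 09:45–10:00, 11:45–12:15, 12:30–13:45, 17:00–17:15.
Windows ≥ 15 min: 09:45–10:00, 11:45–12:15, 12:30–13:45, 17:00–17:15.

09:45–10:00, 11:45–12:15, 12:30–13:45, 17:00–17:15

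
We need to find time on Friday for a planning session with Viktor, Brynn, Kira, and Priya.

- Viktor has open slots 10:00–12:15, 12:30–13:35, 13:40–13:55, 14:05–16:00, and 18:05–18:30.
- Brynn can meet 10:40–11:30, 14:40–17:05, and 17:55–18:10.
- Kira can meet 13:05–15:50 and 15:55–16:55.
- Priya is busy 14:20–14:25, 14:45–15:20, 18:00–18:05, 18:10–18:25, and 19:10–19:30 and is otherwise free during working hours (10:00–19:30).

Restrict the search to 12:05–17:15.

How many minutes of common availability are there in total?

40 minutes

Priya free within 10:00–19:30: 10:00–14:20, 14:25–14:45, 15:20–18:00, 18:05–18:10, 18:25–19:10.
Viktor ∩ Brynn: 10:40–11:30, 14:40–16:00, 18:05–18:10.
Viktor ∩ Brynn ∩ Kira: 14:40–15:50, 15:55–16:00.
Viktor ∩ Brynn ∩ Kira ∩ Priya: 14:40–14:45, 15:20–15:50, 15:55–16:00.
Restricted to 12:05–17:15: 14:40–14:45, 15:20–15:50, 15:55–16:00.
Total common minutes: 5 + 30 + 5 = 40.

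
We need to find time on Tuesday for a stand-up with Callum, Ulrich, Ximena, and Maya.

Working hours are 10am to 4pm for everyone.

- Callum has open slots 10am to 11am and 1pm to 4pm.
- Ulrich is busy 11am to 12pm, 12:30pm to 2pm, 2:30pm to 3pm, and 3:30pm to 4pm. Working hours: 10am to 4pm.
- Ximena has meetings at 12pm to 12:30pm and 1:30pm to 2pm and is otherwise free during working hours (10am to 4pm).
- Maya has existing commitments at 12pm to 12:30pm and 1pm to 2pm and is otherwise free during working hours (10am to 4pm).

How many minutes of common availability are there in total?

Ulrich free within 10:00–16:00: 10:00–11:00, 12:00–12:30, 14:00–14:30, 15:00–15:30.
Ximena free within 10:00–16:00: 10:00–12:00, 12:30–13:30, 14:00–16:00.
Maya free within 10:00–16:00: 10:00–12:00, 12:30–13:00, 14:00–16:00.
Callum ∩ Ulrich: 10:00–11:00, 14:00–14:30, 15:00–15:30.
Callum ∩ Ulrich ∩ Ximena: 10:00–11:00, 14:00–14:30, 15:00–15:30.
Callum ∩ Ulrich ∩ Ximena ∩ Maya: 10:00–11:00, 14:00–14:30, 15:00–15:30.
Total common minutes: 60 + 30 + 30 = 120.

120 minutes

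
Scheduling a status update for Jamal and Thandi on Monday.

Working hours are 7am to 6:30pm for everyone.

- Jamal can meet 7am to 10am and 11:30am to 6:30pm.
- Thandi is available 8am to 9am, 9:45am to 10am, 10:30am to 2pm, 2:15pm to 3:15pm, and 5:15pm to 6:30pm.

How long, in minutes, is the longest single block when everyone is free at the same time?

150 minutes

Jamal ∩ Thandi: 08:00–09:00, 09:45–10:00, 11:30–14:00, 14:15–15:15, 17:15–18:30.
Common window lengths: 60, 15, 150, 60, 75 min; longest is 150.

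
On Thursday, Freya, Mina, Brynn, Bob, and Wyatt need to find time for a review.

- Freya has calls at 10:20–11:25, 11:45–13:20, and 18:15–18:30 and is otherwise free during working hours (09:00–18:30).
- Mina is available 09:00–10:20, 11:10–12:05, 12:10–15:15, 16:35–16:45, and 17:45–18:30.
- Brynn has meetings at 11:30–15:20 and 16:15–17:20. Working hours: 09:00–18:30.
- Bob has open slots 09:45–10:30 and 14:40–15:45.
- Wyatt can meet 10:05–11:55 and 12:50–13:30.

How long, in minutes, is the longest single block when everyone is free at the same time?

15 minutes

Freya free within 09:00–18:30: 09:00–10:20, 11:25–11:45, 13:20–18:15.
Brynn free within 09:00–18:30: 09:00–11:30, 15:20–16:15, 17:20–18:30.
Freya ∩ Mina: 09:00–10:20, 11:25–11:45, 13:20–15:15, 16:35–16:45, 17:45–18:15.
Freya ∩ Mina ∩ Brynn: 09:00–10:20, 11:25–11:30, 17:45–18:15.
Freya ∩ Mina ∩ Brynn ∩ Bob: 09:45–10:20.
Freya ∩ Mina ∩ Brynn ∩ Bob ∩ Wyatt: 10:05–10:20.
Single common window of 15 minutes.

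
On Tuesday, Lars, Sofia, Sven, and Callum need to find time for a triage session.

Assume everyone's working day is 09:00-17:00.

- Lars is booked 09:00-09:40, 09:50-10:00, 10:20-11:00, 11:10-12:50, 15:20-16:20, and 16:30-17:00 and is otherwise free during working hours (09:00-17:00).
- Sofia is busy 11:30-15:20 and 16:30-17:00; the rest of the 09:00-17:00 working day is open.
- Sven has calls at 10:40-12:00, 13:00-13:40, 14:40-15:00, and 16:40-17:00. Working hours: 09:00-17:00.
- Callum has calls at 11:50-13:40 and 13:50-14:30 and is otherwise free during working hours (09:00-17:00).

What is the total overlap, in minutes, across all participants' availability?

40 minutes

Lars free within 09:00–17:00: 09:40–09:50, 10:00–10:20, 11:00–11:10, 12:50–15:20, 16:20–16:30.
Sofia free within 09:00–17:00: 09:00–11:30, 15:20–16:30.
Sven free within 09:00–17:00: 09:00–10:40, 12:00–13:00, 13:40–14:40, 15:00–16:40.
Callum free within 09:00–17:00: 09:00–11:50, 13:40–13:50, 14:30–17:00.
Lars ∩ Sofia: 09:40–09:50, 10:00–10:20, 11:00–11:10, 16:20–16:30.
Lars ∩ Sofia ∩ Sven: 09:40–09:50, 10:00–10:20, 16:20–16:30.
Lars ∩ Sofia ∩ Sven ∩ Callum: 09:40–09:50, 10:00–10:20, 16:20–16:30.
Total common minutes: 10 + 20 + 10 = 40.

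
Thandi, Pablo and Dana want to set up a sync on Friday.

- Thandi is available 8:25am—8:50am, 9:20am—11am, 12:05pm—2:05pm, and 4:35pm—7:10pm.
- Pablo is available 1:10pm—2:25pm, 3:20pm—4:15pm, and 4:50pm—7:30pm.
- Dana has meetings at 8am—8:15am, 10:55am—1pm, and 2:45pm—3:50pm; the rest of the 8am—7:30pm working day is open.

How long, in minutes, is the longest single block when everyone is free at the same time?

Dana free within 08:00–19:30: 08:15–10:55, 13:00–14:45, 15:50–19:30.
Thandi ∩ Pablo: 13:10–14:05, 16:50–19:10.
Thandi ∩ Pablo ∩ Dana: 13:10–14:05, 16:50–19:10.
Common window lengths: 55, 140 min; longest is 140.

140 minutes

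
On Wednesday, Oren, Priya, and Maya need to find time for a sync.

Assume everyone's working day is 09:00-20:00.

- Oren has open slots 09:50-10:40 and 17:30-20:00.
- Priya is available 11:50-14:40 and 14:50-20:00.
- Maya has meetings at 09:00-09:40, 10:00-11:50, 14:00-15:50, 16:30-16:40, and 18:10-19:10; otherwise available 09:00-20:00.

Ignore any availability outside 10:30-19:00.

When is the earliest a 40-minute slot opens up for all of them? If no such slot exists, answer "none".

Maya free within 09:00–20:00: 09:40–10:00, 11:50–14:00, 15:50–16:30, 16:40–18:10, 19:10–20:00.
Oren ∩ Priya: 17:30–20:00.
Oren ∩ Priya ∩ Maya: 17:30–18:10, 19:10–20:00.
Restricted to 10:30–19:00: 17:30–18:10.
Windows ≥ 40 min: 17:30–18:10.
Earliest such window starts at 17:30.

17:30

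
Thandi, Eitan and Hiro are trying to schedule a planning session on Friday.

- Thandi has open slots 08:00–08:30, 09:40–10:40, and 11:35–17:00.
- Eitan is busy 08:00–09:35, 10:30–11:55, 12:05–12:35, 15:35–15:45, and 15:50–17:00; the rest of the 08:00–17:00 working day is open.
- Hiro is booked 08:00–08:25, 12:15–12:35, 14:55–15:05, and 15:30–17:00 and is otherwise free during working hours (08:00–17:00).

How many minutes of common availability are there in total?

225 minutes

Eitan free within 08:00–17:00: 09:35–10:30, 11:55–12:05, 12:35–15:35, 15:45–15:50.
Hiro free within 08:00–17:00: 08:25–12:15, 12:35–14:55, 15:05–15:30.
Thandi ∩ Eitan: 09:40–10:30, 11:55–12:05, 12:35–15:35, 15:45–15:50.
Thandi ∩ Eitan ∩ Hiro: 09:40–10:30, 11:55–12:05, 12:35–14:55, 15:05–15:30.
Total common minutes: 50 + 10 + 140 + 25 = 225.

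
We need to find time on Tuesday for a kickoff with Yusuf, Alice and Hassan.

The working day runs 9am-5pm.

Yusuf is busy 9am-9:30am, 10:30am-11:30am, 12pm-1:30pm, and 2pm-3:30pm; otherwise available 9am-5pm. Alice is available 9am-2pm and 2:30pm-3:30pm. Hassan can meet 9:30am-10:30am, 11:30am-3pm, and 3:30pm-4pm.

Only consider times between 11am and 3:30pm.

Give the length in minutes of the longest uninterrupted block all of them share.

Yusuf free within 09:00–17:00: 09:30–10:30, 11:30–12:00, 13:30–14:00, 15:30–17:00.
Yusuf ∩ Alice: 09:30–10:30, 11:30–12:00, 13:30–14:00.
Yusuf ∩ Alice ∩ Hassan: 09:30–10:30, 11:30–12:00, 13:30–14:00.
Restricted to 11:00–15:30: 11:30–12:00, 13:30–14:00.
Common window lengths: 30, 30 min; longest is 30.

30 minutes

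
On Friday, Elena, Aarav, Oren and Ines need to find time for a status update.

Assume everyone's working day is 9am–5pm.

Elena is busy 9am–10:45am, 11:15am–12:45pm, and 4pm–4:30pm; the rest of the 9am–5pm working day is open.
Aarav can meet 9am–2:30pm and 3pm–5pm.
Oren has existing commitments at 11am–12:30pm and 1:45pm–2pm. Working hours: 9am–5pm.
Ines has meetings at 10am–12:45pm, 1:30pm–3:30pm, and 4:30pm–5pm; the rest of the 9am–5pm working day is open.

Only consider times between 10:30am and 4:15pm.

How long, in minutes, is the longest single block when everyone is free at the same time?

Elena free within 09:00–17:00: 10:45–11:15, 12:45–16:00, 16:30–17:00.
Oren free within 09:00–17:00: 09:00–11:00, 12:30–13:45, 14:00–17:00.
Ines free within 09:00–17:00: 09:00–10:00, 12:45–13:30, 15:30–16:30.
Elena ∩ Aarav: 10:45–11:15, 12:45–14:30, 15:00–16:00, 16:30–17:00.
Elena ∩ Aarav ∩ Oren: 10:45–11:00, 12:45–13:45, 14:00–14:30, 15:00–16:00, 16:30–17:00.
Elena ∩ Aarav ∩ Oren ∩ Ines: 12:45–13:30, 15:30–16:00.
Restricted to 10:30–16:15: 12:45–13:30, 15:30–16:00.
Common window lengths: 45, 30 min; longest is 45.

45 minutes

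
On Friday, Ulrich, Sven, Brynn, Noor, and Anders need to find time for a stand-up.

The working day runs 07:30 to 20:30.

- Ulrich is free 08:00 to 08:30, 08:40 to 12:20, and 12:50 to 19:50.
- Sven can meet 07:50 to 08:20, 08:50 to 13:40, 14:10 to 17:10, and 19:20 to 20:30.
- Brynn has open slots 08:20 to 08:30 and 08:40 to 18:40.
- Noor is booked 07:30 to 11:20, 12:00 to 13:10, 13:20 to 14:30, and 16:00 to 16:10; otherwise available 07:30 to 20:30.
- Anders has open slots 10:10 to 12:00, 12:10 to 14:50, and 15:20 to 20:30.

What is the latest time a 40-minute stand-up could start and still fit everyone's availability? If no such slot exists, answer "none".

16:30

Noor free within 07:30–20:30: 11:20–12:00, 13:10–13:20, 14:30–16:00, 16:10–20:30.
Ulrich ∩ Sven: 08:00–08:20, 08:50–12:20, 12:50–13:40, 14:10–17:10, 19:20–19:50.
Ulrich ∩ Sven ∩ Brynn: 08:50–12:20, 12:50–13:40, 14:10–17:10.
Ulrich ∩ Sven ∩ Brynn ∩ Noor: 11:20–12:00, 13:10–13:20, 14:30–16:00, 16:10–17:10.
Ulrich ∩ Sven ∩ Brynn ∩ Noor ∩ Anders: 11:20–12:00, 13:10–13:20, 14:30–14:50, 15:20–16:00, 16:10–17:10.
Windows ≥ 40 min: 11:20–12:00, 15:20–16:00, 16:10–17:10.
Latest start in the last window 16:10–17:10 is 17:10 − 40 min = 16:30.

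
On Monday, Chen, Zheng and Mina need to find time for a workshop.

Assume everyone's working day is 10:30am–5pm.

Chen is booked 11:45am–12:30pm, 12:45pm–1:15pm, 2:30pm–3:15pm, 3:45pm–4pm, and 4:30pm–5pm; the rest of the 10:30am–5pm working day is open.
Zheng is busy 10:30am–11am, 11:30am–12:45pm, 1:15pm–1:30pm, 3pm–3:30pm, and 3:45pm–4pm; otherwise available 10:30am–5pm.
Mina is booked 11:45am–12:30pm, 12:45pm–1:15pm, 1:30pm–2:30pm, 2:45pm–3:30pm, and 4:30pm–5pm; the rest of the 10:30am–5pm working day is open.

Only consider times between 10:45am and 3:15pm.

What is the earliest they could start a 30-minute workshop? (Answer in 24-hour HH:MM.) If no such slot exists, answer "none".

Chen free within 10:30–17:00: 10:30–11:45, 12:30–12:45, 13:15–14:30, 15:15–15:45, 16:00–16:30.
Zheng free within 10:30–17:00: 11:00–11:30, 12:45–13:15, 13:30–15:00, 15:30–15:45, 16:00–17:00.
Mina free within 10:30–17:00: 10:30–11:45, 12:30–12:45, 13:15–13:30, 14:30–14:45, 15:30–16:30.
Chen ∩ Zheng: 11:00–11:30, 13:30–14:30, 15:30–15:45, 16:00–16:30.
Chen ∩ Zheng ∩ Mina: 11:00–11:30, 15:30–15:45, 16:00–16:30.
Restricted to 10:45–15:15: 11:00–11:30.
Windows ≥ 30 min: 11:00–11:30.
Earliest such window starts at 11:00.

11:00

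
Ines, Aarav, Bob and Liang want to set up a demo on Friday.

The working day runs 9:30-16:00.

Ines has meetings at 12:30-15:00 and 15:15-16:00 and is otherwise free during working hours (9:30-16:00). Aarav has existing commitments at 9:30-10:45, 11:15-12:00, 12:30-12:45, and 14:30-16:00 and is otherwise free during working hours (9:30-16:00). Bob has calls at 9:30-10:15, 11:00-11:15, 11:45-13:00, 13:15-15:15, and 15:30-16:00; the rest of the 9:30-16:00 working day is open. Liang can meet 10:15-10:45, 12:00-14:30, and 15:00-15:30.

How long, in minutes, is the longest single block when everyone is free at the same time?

0 minutes

Ines free within 09:30–16:00: 09:30–12:30, 15:00–15:15.
Aarav free within 09:30–16:00: 10:45–11:15, 12:00–12:30, 12:45–14:30.
Bob free within 09:30–16:00: 10:15–11:00, 11:15–11:45, 13:00–13:15, 15:15–15:30.
Ines ∩ Aarav: 10:45–11:15, 12:00–12:30.
Ines ∩ Aarav ∩ Bob: 10:45–11:00.
Ines ∩ Aarav ∩ Bob ∩ Liang: (none).
No common window.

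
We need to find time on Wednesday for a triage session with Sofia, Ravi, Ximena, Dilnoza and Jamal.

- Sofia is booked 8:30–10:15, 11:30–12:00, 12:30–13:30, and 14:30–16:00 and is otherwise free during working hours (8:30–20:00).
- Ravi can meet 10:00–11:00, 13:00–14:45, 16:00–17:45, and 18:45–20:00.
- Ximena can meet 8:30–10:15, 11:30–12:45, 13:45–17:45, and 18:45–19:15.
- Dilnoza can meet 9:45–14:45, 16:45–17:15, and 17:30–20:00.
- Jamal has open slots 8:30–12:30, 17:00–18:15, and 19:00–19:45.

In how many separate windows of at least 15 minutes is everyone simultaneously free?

3

Sofia free within 08:30–20:00: 10:15–11:30, 12:00–12:30, 13:30–14:30, 16:00–20:00.
Sofia ∩ Ravi: 10:15–11:00, 13:30–14:30, 16:00–17:45, 18:45–20:00.
Sofia ∩ Ravi ∩ Ximena: 13:45–14:30, 16:00–17:45, 18:45–19:15.
Sofia ∩ Ravi ∩ Ximena ∩ Dilnoza: 13:45–14:30, 16:45–17:15, 17:30–17:45, 18:45–19:15.
Sofia ∩ Ravi ∩ Ximena ∩ Dilnoza ∩ Jamal: 17:00–17:15, 17:30–17:45, 19:00–19:15.
Windows ≥ 15 min: 17:00–17:15, 17:30–17:45, 19:00–19:15.
That's 3 windows.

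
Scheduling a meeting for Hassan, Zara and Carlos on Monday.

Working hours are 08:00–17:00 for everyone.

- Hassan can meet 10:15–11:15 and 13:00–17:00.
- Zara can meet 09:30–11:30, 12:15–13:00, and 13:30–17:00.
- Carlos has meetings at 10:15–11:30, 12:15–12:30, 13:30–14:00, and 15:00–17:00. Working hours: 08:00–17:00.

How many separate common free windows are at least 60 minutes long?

1

Carlos free within 08:00–17:00: 08:00–10:15, 11:30–12:15, 12:30–13:30, 14:00–15:00.
Hassan ∩ Zara: 10:15–11:15, 13:30–17:00.
Hassan ∩ Zara ∩ Carlos: 14:00–15:00.
Windows ≥ 60 min: 14:00–15:00.
That's 1 window.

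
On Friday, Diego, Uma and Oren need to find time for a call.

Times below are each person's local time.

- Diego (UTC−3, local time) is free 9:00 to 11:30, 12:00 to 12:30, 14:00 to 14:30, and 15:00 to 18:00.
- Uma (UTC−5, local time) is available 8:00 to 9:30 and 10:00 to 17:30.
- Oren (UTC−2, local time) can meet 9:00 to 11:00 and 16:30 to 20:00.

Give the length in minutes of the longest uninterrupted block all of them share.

150 minutes

Diego → UTC: 12:00–14:30, 15:00–15:30, 17:00–17:30, 18:00–21:00.
Uma → UTC: 13:00–14:30, 15:00–22:30.
Oren → UTC: 11:00–13:00, 18:30–22:00.
Diego ∩ Uma: 13:00–14:30, 15:00–15:30, 17:00–17:30, 18:00–21:00.
Diego ∩ Uma ∩ Oren: 18:30–21:00.
Single common window of 150 minutes.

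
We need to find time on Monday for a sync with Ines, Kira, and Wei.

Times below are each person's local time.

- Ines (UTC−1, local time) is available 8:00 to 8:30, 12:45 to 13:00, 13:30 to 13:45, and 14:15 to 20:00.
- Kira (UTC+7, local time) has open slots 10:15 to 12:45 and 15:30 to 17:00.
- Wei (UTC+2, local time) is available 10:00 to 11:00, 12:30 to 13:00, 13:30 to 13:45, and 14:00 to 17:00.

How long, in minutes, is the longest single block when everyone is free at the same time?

Ines → UTC: 09:00–09:30, 13:45–14:00, 14:30–14:45, 15:15–21:00.
Kira → UTC: 03:15–05:45, 08:30–10:00.
Wei → UTC: 08:00–09:00, 10:30–11:00, 11:30–11:45, 12:00–15:00.
Ines ∩ Kira: 09:00–09:30.
Ines ∩ Kira ∩ Wei: (none).
No common window.

0 minutes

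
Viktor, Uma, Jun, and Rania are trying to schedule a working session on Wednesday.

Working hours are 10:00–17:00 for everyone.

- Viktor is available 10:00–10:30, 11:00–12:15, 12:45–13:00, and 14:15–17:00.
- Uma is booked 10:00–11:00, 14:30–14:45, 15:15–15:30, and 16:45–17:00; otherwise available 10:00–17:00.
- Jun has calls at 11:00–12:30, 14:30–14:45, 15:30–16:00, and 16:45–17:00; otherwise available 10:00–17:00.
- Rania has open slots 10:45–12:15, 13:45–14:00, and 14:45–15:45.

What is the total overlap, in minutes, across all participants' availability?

Uma free within 10:00–17:00: 11:00–14:30, 14:45–15:15, 15:30–16:45.
Jun free within 10:00–17:00: 10:00–11:00, 12:30–14:30, 14:45–15:30, 16:00–16:45.
Viktor ∩ Uma: 11:00–12:15, 12:45–13:00, 14:15–14:30, 14:45–15:15, 15:30–16:45.
Viktor ∩ Uma ∩ Jun: 12:45–13:00, 14:15–14:30, 14:45–15:15, 16:00–16:45.
Viktor ∩ Uma ∩ Jun ∩ Rania: 14:45–15:15.
Total common minutes: 30.

30 minutes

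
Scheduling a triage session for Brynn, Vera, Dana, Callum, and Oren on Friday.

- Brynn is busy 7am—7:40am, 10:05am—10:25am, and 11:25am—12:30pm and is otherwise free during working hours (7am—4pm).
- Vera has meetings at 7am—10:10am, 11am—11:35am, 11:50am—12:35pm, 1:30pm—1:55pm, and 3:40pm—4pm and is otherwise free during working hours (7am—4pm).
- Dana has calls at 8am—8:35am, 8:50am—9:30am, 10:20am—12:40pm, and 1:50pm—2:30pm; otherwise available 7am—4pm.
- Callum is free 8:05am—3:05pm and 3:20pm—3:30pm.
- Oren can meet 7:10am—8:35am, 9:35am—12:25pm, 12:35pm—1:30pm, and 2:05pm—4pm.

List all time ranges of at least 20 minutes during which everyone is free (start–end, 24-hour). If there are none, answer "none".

12:40–13:30, 14:30–15:05

Brynn free within 07:00–16:00: 07:40–10:05, 10:25–11:25, 12:30–16:00.
Vera free within 07:00–16:00: 10:10–11:00, 11:35–11:50, 12:35–13:30, 13:55–15:40.
Dana free within 07:00–16:00: 07:00–08:00, 08:35–08:50, 09:30–10:20, 12:40–13:50, 14:30–16:00.
Brynn ∩ Vera: 10:25–11:00, 12:35–13:30, 13:55–15:40.
Brynn ∩ Vera ∩ Dana: 12:40–13:30, 14:30–15:40.
Brynn ∩ Vera ∩ Dana ∩ Callum: 12:40–13:30, 14:30–15:05, 15:20–15:30.
Brynn ∩ Vera ∩ Dana ∩ Callum ∩ Oren: 12:40–13:30, 14:30–15:05, 15:20–15:30.
Windows ≥ 20 min: 12:40–13:30, 14:30–15:05.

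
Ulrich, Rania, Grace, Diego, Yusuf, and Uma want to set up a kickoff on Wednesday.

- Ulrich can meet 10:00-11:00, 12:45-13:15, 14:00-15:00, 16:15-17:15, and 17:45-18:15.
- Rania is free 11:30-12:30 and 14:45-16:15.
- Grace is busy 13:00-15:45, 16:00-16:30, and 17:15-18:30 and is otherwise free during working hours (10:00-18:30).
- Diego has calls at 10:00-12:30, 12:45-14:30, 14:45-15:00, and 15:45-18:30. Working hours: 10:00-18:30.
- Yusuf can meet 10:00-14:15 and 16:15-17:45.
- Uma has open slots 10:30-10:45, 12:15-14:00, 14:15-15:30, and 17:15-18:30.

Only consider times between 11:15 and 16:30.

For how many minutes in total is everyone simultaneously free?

0 minutes

Grace free within 10:00–18:30: 10:00–13:00, 15:45–16:00, 16:30–17:15.
Diego free within 10:00–18:30: 12:30–12:45, 14:30–14:45, 15:00–15:45.
Ulrich ∩ Rania: 14:45–15:00.
Ulrich ∩ Rania ∩ Grace: (none).
Ulrich ∩ Rania ∩ Grace ∩ Diego: (none).
Ulrich ∩ Rania ∩ Grace ∩ Diego ∩ Yusuf: (none).
Ulrich ∩ Rania ∩ Grace ∩ Diego ∩ Yusuf ∩ Uma: (none).
Restricted to 11:15–16:30: (none).
Total common minutes: 0.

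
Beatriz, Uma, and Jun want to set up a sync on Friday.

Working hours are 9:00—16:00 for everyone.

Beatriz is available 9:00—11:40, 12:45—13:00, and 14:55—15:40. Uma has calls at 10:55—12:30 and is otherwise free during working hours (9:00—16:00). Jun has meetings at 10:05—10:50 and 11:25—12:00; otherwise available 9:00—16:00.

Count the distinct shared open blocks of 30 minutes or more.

Uma free within 09:00–16:00: 09:00–10:55, 12:30–16:00.
Jun free within 09:00–16:00: 09:00–10:05, 10:50–11:25, 12:00–16:00.
Beatriz ∩ Uma: 09:00–10:55, 12:45–13:00, 14:55–15:40.
Beatriz ∩ Uma ∩ Jun: 09:00–10:05, 10:50–10:55, 12:45–13:00, 14:55–15:40.
Windows ≥ 30 min: 09:00–10:05, 14:55–15:40.
That's 2 windows.

2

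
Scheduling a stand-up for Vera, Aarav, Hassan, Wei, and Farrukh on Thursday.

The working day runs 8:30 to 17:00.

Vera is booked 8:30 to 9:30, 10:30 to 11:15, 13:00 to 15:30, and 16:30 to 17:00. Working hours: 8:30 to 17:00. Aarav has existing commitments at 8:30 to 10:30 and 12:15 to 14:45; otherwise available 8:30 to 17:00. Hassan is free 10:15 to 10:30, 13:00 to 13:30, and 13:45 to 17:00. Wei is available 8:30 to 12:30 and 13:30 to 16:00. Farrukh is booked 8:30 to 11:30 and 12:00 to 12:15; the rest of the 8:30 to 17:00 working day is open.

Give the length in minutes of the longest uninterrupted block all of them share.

30 minutes

Vera free within 08:30–17:00: 09:30–10:30, 11:15–13:00, 15:30–16:30.
Aarav free within 08:30–17:00: 10:30–12:15, 14:45–17:00.
Farrukh free within 08:30–17:00: 11:30–12:00, 12:15–17:00.
Vera ∩ Aarav: 11:15–12:15, 15:30–16:30.
Vera ∩ Aarav ∩ Hassan: 15:30–16:30.
Vera ∩ Aarav ∩ Hassan ∩ Wei: 15:30–16:00.
Vera ∩ Aarav ∩ Hassan ∩ Wei ∩ Farrukh: 15:30–16:00.
Single common window of 30 minutes.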